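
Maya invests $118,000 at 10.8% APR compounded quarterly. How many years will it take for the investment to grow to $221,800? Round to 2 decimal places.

Periodic rate i = 0.108/4 = 0.027.
(1+i)^n = 221800/118000 = 1.87966, so n = ln 1.87966 / ln 1.027 = 23.6879 quarters
= 23.6879/4 years

5.92 years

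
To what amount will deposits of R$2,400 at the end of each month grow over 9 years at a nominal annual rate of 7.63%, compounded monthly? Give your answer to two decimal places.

i = 0.0763/12 = 0.00635833 per month; n = 9·12 = 108.
Accumulation factor s(108|0.00635833) = 154.573825; FV = 2400 × 154.573825 = 370,977.1793

R$370,977.18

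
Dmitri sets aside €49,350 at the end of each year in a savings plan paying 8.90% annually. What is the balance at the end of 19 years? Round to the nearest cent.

FV = 49350 × [(1+0.089)^19 − 1] / 0.089 = 49350 × 45.536766 = 2,247,239.3938

€2,247,239.39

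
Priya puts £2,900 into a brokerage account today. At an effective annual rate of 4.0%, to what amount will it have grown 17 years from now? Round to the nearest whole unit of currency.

FV = PV·(1+i)^n = 2,900 × 1.947900 = 5,648.9114

£5,649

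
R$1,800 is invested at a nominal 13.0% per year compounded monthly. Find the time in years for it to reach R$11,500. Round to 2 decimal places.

14.34 years

Periodic rate i = 0.13/12 = 0.0108333.
n = ln(11500/1800) / ln(1+0.0108333) = ln(6.38889) / 0.010775 = 172.1158 months
= 172.1158/12 years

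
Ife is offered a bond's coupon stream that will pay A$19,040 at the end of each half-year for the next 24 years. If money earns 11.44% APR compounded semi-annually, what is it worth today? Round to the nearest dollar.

i = 0.1144/2 = 0.0572 per half-year; n = 24·2 = 48.
Annuity factor a(48|0.0572) = 16.271751; PV = 19040 × 16.271751 = 309,814.1302

A$309,814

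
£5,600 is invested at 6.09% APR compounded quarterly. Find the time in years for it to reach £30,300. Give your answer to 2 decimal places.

Periodic rate i = 0.0609/4 = 0.015225.
(1+i)^n = 30300/5600 = 5.41071, so n = ln 5.41071 / ln 1.01523 = 111.7374 quarters
= 111.7374/4 years

27.93 years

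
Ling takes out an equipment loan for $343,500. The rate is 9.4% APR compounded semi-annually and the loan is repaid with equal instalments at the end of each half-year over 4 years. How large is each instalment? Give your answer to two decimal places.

i = 0.094/2 = 0.047 per half-year; n = 4·2 = 8.
Annuity-PV factor = 6.542324; PMT = 343500 / 6.542324 = 52,504.2819

$52,504.28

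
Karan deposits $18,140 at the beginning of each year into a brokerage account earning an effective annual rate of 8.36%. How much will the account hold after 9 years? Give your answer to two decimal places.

$249,181.60

FV = PMT · [(1+i)^n − 1] / i × (1+i) = 18140 · 13.736582 = 249,181.6024
Payments are at the start of each period, so multiply by (1+i).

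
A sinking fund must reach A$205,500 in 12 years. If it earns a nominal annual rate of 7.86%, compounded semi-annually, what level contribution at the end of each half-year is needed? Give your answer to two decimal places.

A$5,305.52

Periodic rate i = 0.0786/2 = 0.0393; n = 12 × 2 = 24 periods.
PMT = 205500 / ( [(1+0.0393)^24 − 1] / 0.0393 ) = 205500 / 38.733228 = 5,305.5221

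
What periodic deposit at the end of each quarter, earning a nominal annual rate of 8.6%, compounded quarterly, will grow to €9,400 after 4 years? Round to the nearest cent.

€498.46

i = 0.086/4 = 0.0215 per quarter; n = 4·4 = 16.
FV-annuity factor = 18.857919; PMT = 9400 / 18.857919 = 498.4643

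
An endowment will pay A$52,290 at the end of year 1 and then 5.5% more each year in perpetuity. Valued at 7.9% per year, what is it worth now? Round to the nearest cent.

A$2,178,750.00

PV = D₁/(r − g) = 52290/(0.079 − 0.055) = 2,178,750.0000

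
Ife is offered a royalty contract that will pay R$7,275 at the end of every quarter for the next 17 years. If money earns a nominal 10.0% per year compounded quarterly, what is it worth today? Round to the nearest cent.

i = 0.1/4 = 0.025 per quarter; n = 17·4 = 68.
PV = PMT · [1 − (1+i)^(−n)] / i = 7275 · 32.538311 = 236,716.2124

R$236,716.21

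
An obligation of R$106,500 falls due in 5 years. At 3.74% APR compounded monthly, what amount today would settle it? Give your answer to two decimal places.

With 12 periods per year: i = 0.00311667, n = 60.
Discount factor = (1+0.00311667)^(−60) = 0.829685; PV = 106,500 × 0.829685 = 88,361.4501

R$88,361.45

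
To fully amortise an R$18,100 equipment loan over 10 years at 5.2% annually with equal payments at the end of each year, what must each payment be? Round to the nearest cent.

R$2,366.85

PMT = 18100 / ( [1 − (1+0.052)^(−10)] / 0.052 ) = 18100 / 7.647284 = 2,366.8535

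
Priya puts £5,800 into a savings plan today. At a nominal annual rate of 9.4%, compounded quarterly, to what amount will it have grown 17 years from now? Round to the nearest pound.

£28,145

i = 0.094/4 = 0.0235 per quarter; n = 17·4 = 68.
FV = PV·(1+i)^n = 5,800 × 4.852590 = 28,145.0218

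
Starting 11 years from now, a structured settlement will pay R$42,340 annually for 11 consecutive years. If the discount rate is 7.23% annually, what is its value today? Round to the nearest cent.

R$156,175.17

Value one period before first payment (t=10): 42340 × [1 − (1+0.0723)^(−11)] / 0.0723 = 42340 × 7.413515 = 313,888.2429
Discount back 10 years: 313,888.2429 × (1+0.0723)^(−10) = 313,888.2429 × 0.497550 = 156,175.1706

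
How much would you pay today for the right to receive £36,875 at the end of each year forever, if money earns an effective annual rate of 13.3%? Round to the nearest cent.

PV = C/r = 36875/0.133 = 277,255.6391

£277,255.64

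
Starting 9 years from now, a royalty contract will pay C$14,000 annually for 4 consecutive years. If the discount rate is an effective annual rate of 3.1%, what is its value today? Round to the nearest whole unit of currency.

Value one period before first payment (t=8): 14000 × [1 − (1+0.031)^(−4)] / 0.031 = 14000 × 3.708227 = 51,915.1742
PV₀ = 51,915.1742 / (1+0.031)^8 = 51,915.1742 / 1.276643 = 40,665.3948

C$40,665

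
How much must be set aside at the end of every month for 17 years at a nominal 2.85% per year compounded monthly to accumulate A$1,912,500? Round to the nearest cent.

A$7,297.50

With 12 periods per year: i = 0.002375, n = 204.
FV-annuity factor = 262.076159; PMT = 1.9125e+06 / 262.076159 = 7,297.4971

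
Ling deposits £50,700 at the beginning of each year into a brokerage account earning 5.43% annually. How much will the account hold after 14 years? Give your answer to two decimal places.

£1,079,415.54

FV = 50700 × [(1+0.0543)^14 − 1] / 0.0543 × (1+i) = 50700 × 21.290247 = 1,079,415.5423
(Beginning-of-period payments → annuity-due factor ×(1+i).)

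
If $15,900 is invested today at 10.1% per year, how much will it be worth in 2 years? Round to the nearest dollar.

15,900 × (1+0.101)^2 = 15,900 × 1.212201 = 19,273.9959

$19,274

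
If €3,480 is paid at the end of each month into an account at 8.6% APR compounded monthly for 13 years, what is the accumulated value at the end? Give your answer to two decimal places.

With 12 periods per year: i = 0.00716667, n = 156.
FV = 3480 × [(1+0.00716667)^156 − 1] / 0.00716667 = 3480 × 285.566421 = 993,771.1444

€993,771.14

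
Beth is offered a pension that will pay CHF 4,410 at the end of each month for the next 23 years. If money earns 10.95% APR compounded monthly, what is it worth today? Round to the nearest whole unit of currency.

CHF 443,897

Periodic rate i = 0.1095/12 = 0.009125; n = 23 × 12 = 276 periods.
PV = PMT · [1 − (1+i)^(−n)] / i = 4410 · 100.656878 = 443,896.8314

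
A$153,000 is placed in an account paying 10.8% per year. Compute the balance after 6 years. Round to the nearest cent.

A$283,093.56

FV = 153,000 × (1 + 0.108)^6 = 283,093.5622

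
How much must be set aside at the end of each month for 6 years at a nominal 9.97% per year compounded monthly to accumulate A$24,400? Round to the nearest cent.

i = 0.0997/12 = 0.00830833 per month; n = 6·12 = 72.
FV-annuity factor = 98.016349; PMT = 24400 / 98.016349 = 248.9381

A$248.94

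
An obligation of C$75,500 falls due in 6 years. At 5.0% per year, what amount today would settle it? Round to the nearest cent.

C$56,339.26

PV = FV·(1+i)^(−n) = 75,500 × 0.746215 = 56,339.2624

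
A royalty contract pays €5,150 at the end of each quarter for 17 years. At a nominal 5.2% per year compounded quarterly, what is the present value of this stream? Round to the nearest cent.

€231,556.97

Periodic rate i = 0.052/4 = 0.013; n = 17 × 4 = 68 periods.
Annuity factor a(68|0.013) = 44.962518; PV = 5150 × 44.962518 = 231,556.9686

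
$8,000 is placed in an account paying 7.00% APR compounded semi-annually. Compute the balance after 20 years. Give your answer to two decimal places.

$31,674.08

i = 0.07/2 = 0.035 per half-year; n = 20·2 = 40.
8,000 × (1+0.035)^40 = 8,000 × 3.959260 = 31,674.0778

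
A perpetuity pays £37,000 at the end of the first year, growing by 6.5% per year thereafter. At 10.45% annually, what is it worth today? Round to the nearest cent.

PV = D₁/(r − g) = 37000/(0.1045 − 0.065) = 936,708.8608

£936,708.86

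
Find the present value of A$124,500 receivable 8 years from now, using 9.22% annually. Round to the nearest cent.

Discount factor = (1+0.0922)^(−8) = 0.493836; PV = 124,500 × 0.493836 = 61,482.5645

A$61,482.56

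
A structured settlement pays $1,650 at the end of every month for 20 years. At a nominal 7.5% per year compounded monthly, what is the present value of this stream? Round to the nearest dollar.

i = 0.075/12 = 0.00625 per month; n = 20·12 = 240.
PV = 1650 × [1 − (1+0.00625)^(−240)] / 0.00625 = 1650 × 124.132131 = 204,818.0165

$204,818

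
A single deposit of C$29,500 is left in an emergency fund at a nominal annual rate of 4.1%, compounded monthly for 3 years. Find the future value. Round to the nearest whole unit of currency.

C$33,354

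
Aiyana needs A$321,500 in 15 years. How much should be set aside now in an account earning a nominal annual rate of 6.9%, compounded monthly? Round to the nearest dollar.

A$114,544

With 12 periods per year: i = 0.00575, n = 180.
PV = FV·(1+i)^(−n) = 321,500 × 0.356281 = 114,544.3187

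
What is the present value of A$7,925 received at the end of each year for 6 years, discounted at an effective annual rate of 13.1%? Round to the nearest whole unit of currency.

A$31,593

Annuity factor a(6|0.131) = 3.986442; PV = 7925 × 3.986442 = 31,592.5561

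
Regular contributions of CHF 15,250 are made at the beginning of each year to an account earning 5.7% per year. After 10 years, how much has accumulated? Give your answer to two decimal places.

FV = 15250 × [(1+0.057)^10 − 1] / 0.057 × (1+i) = 15250 × 13.737365 = 209,494.8192
(annuity-due: payments at period start, so ×(1+i).)

CHF 209,494.82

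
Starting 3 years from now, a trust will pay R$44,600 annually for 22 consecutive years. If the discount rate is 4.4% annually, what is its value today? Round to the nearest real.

PV at t=2 (ordinary 22-year annuity): 44600 × a(22|0.044) = 44600 × 13.914017 = 620,565.1754
PV₀ = 620,565.1754 / (1+0.044)^2 = 620,565.1754 / 1.089936 = 569,359.2793

R$569,359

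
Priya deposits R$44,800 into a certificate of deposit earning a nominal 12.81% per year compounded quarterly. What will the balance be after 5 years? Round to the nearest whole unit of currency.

Periodic rate i = 0.1281/4 = 0.032025; n = 5 × 4 = 20 periods.
44,800 × (1+0.032025)^20 = 44,800 × 1.878470 = 84,155.4742

R$84,155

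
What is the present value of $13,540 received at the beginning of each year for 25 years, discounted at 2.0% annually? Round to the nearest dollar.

$269,635

PV = 13540 × [1 − (1+0.02)^(−25)] / 0.02 × (1+i) = 13540 × 19.913926 = 269,634.5527
(Beginning-of-period payments → annuity-due factor ×(1+i).)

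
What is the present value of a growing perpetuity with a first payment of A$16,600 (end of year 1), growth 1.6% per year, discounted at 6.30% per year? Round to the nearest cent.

A$353,191.49

PV = D₁/(r − g) = 16600/(0.063 − 0.016) = 353,191.4894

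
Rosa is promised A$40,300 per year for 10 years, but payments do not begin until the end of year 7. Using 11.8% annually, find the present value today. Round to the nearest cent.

PV at t=6 (ordinary 10-year annuity): 40300 × a(10|0.118) = 40300 × 5.696783 = 229,580.3457
Discount back 6 years: 229,580.3457 × (1+0.118)^(−6) = 229,580.3457 × 0.512093 = 117,566.5798

A$117,566.58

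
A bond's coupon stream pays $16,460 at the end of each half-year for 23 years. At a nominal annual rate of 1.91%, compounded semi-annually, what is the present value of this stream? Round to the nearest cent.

$610,429.57

With 2 periods per year: i = 0.00955, n = 46.
PV = 16460 × [1 − (1+0.00955)^(−46)] / 0.00955 = 16460 × 37.085636 = 610,429.5736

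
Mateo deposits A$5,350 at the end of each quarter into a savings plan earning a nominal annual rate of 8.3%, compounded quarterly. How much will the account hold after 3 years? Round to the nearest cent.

A$72,058.06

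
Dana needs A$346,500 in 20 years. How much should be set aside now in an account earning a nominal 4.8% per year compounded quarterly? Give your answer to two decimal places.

Periodic rate i = 0.048/4 = 0.012; n = 20 × 4 = 80 periods.
PV = 346,500 / (1 + 0.012)^80 = 346,500 / 2.596815 = 133,432.6891

A$133,432.69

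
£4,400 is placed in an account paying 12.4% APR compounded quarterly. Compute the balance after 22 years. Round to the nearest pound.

£64,597

i = 0.124/4 = 0.031 per quarter; n = 22·4 = 88.
4,400 × (1+0.031)^88 = 4,400 × 14.681233 = 64,597.4272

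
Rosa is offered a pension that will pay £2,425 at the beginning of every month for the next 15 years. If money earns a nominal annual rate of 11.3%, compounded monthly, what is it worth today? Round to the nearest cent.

£211,841.02

i = 0.113/12 = 0.00941667 per month; n = 15·12 = 180.
PV = PMT · [1 − (1+i)^(−n)] / i × (1+i) = 2425 · 87.357121 = 211,841.0177
Payments are at the start of each period, so multiply by (1+i).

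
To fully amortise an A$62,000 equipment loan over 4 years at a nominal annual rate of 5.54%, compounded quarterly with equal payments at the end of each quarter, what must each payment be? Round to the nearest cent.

Periodic rate i = 0.0554/4 = 0.01385; n = 4 × 4 = 16 periods.
Annuity-PV factor = 14.263174; PMT = 62000 / 14.263174 = 4,346.8587

A$4,346.86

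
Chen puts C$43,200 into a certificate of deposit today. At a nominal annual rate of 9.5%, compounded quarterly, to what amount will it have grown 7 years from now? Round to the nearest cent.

C$83,351.49

Periodic rate i = 0.095/4 = 0.02375; n = 7 × 4 = 28 periods.
43,200 × (1+0.02375)^28 = 43,200 × 1.929433 = 83,351.4886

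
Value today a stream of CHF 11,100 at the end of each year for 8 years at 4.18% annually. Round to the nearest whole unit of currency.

CHF 74,181

PV = PMT · [1 − (1+i)^(−n)] / i = 11100 · 6.682983 = 74,181.1138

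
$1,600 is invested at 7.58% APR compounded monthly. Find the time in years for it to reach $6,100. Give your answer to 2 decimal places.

17.71 years

Periodic rate i = 0.0758/12 = 0.00631667.
n = ln(6100/1600) / ln(1+0.00631667) = ln(3.81250) / 0.006297 = 212.5342 months
= 212.5342/12 years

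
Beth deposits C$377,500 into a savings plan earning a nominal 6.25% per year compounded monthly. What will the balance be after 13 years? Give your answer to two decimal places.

i = 0.0625/12 = 0.00520833 per month; n = 13·12 = 156.
FV = PV·(1+i)^n = 377,500 × 2.248788 = 848,917.4941

C$848,917.49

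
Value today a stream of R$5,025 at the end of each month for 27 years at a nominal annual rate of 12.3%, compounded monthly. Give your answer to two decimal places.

i = 0.123/12 = 0.01025 per month; n = 27·12 = 324.
PV = 5025 × [1 − (1+0.01025)^(−324)] / 0.01025 = 5025 × 93.977324 = 472,236.0531

R$472,236.05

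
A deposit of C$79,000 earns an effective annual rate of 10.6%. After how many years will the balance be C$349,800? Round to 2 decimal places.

14.77 years

n = ln(349800/79000) / ln(1+0.106) = ln(4.42785) / 0.100750 = 14.7684 years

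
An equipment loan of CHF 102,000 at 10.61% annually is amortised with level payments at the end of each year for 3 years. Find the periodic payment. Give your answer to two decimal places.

Annuity-PV factor = 2.460386; PMT = 102000 / 2.460386 = 41,456.9041

CHF 41,456.90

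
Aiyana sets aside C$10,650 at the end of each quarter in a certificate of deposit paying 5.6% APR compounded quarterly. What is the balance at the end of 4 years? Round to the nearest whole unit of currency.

C$189,516

Periodic rate i = 0.056/4 = 0.014; n = 4 × 4 = 16 periods.
FV = PMT · [(1+i)^n − 1] / i = 10650 · 17.794926 = 189,515.9648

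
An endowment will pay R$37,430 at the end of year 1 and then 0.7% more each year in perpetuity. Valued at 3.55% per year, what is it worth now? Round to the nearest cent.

R$1,313,333.33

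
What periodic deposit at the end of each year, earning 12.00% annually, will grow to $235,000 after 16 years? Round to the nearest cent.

$5,496.65

PMT = 235000 / ( [(1+0.12)^16 − 1] / 0.12 ) = 235000 / 42.753280 = 5,496.6542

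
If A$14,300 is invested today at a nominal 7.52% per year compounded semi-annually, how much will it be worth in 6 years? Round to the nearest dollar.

With 2 periods per year: i = 0.0376, n = 12.
FV = PV·(1+i)^n = 14,300 × 1.557254 = 22,268.7374

A$22,269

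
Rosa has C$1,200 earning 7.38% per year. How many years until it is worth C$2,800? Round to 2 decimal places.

n = ln(2800/1200) / ln(1+0.0738) = ln(2.33333) / 0.071204 = 11.8996 years

11.90 years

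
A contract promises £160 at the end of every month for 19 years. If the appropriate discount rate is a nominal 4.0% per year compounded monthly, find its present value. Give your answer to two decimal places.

Periodic rate i = 0.04/12 = 0.00333333; n = 19 × 12 = 228 periods.
Annuity factor a(228|0.00333333) = 159.522640; PV = 160 × 159.522640 = 25,523.6225

£25,523.62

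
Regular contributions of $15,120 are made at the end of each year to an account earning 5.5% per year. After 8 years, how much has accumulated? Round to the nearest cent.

$146,990.18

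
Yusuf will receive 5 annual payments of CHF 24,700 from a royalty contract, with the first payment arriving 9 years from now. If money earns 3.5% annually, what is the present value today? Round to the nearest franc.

Value one period before first payment (t=8): 24700 × [1 − (1+0.035)^(−5)] / 0.035 = 24700 × 4.515052 = 111,521.7937
Discount back 8 years: 111,521.7937 × (1+0.035)^(−8) = 111,521.7937 × 0.759412 = 84,690.9389

CHF 84,691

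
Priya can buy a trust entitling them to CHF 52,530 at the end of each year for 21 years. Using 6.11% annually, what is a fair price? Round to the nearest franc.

CHF 612,290

Annuity factor a(21|0.0611) = 11.656013; PV = 52530 × 11.656013 = 612,290.3408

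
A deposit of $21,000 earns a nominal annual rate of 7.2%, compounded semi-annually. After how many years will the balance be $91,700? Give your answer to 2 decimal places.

20.84 years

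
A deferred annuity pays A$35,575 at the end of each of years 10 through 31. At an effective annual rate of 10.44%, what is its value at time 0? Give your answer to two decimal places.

Value one period before first payment (t=9): 35575 × [1 − (1+0.1044)^(−22)] / 0.1044 = 35575 × 8.500792 = 302,415.6856
PV₀ = 302,415.6856 / (1+0.1044)^9 = 302,415.6856 / 2.444205 = 123,727.6407

A$123,727.64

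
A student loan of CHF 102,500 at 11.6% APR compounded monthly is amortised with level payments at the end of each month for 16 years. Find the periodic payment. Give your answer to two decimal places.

i = 0.116/12 = 0.00966667 per month; n = 16·12 = 192.
PMT = 102500 / ( [1 − (1+0.00966667)^(−192)] / 0.00966667 ) = 102500 / 87.134906 = 1,176.3368

CHF 1,176.34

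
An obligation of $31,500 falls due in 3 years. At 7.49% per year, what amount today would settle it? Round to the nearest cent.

PV = 31,500 / (1 + 0.0749)^3 = 31,500 / 1.241950 = 25,363.3354

$25,363.34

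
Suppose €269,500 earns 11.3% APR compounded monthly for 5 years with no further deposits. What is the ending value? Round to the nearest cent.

Periodic rate i = 0.113/12 = 0.00941667; n = 5 × 12 = 60 periods.
FV = PV·(1+i)^n = 269,500 × 1.754803 = 472,919.3020

€472,919.30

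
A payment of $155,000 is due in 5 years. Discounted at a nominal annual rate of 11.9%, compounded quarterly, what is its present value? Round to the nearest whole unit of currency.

$86,237

Periodic rate i = 0.119/4 = 0.02975; n = 5 × 4 = 20 periods.
PV = 155,000 / (1 + 0.02975)^20 = 155,000 / 1.797364 = 86,237.4062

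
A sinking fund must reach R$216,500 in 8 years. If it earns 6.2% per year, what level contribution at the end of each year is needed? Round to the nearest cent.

FV-annuity factor = 9.968801; PMT = 216500 / 9.968801 = 21,717.7582

R$21,717.76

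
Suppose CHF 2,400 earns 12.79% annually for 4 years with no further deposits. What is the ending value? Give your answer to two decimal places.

CHF 3,884.13

2,400 × (1+0.1279)^4 = 2,400 × 1.618387 = 3,884.1288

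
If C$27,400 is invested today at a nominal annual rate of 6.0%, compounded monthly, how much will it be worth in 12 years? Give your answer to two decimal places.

Periodic rate i = 0.06/12 = 0.005; n = 12 × 12 = 144 periods.
FV = 27,400 × (1 + 0.005)^144 = 56,190.5723

C$56,190.57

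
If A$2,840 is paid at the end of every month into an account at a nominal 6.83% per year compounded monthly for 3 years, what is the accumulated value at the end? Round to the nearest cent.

A$113,112.43

With 12 periods per year: i = 0.00569167, n = 36.
Accumulation factor s(36|0.00569167) = 39.828319; FV = 2840 × 39.828319 = 113,112.4270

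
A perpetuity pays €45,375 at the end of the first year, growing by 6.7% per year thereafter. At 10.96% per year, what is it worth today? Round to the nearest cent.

€1,065,140.85

PV = PMT / (i − g) = 45375 / (0.1096 − 0.067) = 45375 / 0.042600 = 1,065,140.8451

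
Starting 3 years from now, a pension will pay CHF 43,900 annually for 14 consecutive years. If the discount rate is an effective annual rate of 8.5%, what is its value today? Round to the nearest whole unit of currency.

CHF 298,705

PV at t=2 (ordinary 14-year annuity): 43900 × a(14|0.085) = 43900 × 8.010097 = 351,643.2445
PV₀ = 351,643.2445 / (1+0.085)^2 = 351,643.2445 / 1.177225 = 298,705.2131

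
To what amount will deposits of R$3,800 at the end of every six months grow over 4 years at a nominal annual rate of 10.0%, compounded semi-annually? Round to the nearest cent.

R$36,286.61

With 2 periods per year: i = 0.05, n = 8.
Accumulation factor s(8|0.05) = 9.549109; FV = 3800 × 9.549109 = 36,286.6137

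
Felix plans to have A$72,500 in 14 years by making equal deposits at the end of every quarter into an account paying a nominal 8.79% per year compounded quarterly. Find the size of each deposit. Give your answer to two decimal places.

Periodic rate i = 0.0879/4 = 0.021975; n = 14 × 4 = 56 periods.
PMT = 72500 / ( [(1+0.021975)^56 − 1] / 0.021975 ) = 72500 / 108.212318 = 669.9792

A$669.98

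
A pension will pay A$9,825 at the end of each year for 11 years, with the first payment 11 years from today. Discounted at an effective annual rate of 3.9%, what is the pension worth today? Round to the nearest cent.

Value one period before first payment (t=10): 9825 × [1 − (1+0.039)^(−11)] / 0.039 = 9825 × 8.807915 = 86,537.7680
PV₀ = 86,537.7680 / (1+0.039)^10 = 86,537.7680 / 1.466073 = 59,026.9324

A$59,026.93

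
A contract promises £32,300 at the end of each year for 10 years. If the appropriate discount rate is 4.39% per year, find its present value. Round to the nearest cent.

PV = PMT · [1 − (1+i)^(−n)] / i = 32300 · 7.955688 = 256,968.7376

£256,968.74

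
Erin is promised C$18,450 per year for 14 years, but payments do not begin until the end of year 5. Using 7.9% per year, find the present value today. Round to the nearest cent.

Value one period before first payment (t=4): 18450 × [1 − (1+0.079)^(−14)] / 0.079 = 18450 × 8.292339 = 152,993.6530
PV₀ = 152,993.6530 / (1+0.079)^4 = 152,993.6530 / 1.355457 = 112,872.3678

C$112,872.37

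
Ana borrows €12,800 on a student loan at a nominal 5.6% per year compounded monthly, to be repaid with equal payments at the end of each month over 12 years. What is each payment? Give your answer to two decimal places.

€122.28

Periodic rate i = 0.056/12 = 0.00466667; n = 12 × 12 = 144 periods.
Annuity-PV factor = 104.681768; PMT = 12800 / 104.681768 = 122.2754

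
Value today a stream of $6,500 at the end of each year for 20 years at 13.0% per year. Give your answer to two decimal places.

$45,660.89

PV = 6500 × [1 − (1+0.13)^(−20)] / 0.13 = 6500 × 7.024752 = 45,660.8853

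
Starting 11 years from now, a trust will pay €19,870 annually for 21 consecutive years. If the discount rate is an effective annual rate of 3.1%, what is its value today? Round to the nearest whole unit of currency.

Value one period before first payment (t=10): 19870 × [1 − (1+0.031)^(−21)] / 0.031 = 19870 × 15.267558 = 303,366.3704
Discount back 10 years: 303,366.3704 × (1+0.031)^(−10) = 303,366.3704 × 0.736908 = 223,553.1443

€223,553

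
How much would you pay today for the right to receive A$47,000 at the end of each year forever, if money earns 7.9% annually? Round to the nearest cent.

A$594,936.71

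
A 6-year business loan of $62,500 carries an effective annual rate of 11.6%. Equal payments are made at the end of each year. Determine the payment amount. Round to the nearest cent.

PMT = 62500 / ( [1 − (1+0.116)^(−6)] / 0.116 ) = 62500 / 4.158409 = 15,029.7852

$15,029.79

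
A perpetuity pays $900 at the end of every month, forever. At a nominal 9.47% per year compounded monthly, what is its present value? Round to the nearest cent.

Periodic rate i = 0.0947/12 = 0.00789167.
PV = PMT / i = 900 / 0.00789167 = 114,044.3506

$114,044.35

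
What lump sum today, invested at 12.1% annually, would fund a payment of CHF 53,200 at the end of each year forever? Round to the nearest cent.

CHF 439,669.42

PV = PMT / i = 53200 / 0.121 = 439,669.4215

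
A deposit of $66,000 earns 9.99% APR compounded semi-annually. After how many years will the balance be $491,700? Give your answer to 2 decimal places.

20.60 years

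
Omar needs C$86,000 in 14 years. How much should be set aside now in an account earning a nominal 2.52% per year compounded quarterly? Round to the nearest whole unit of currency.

With 4 periods per year: i = 0.0063, n = 56.
Discount factor = (1+0.0063)^(−56) = 0.703496; PV = 86,000 × 0.703496 = 60,500.6416

C$60,501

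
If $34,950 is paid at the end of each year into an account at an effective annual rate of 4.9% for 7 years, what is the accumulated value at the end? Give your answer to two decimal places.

Accumulation factor s(7|0.049) = 8.117276; FV = 34950 × 8.117276 = 283,698.7881

$283,698.79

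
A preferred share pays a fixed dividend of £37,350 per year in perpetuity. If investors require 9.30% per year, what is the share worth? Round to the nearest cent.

PV = C/r = 37350/0.093 = 401,612.9032

£401,612.90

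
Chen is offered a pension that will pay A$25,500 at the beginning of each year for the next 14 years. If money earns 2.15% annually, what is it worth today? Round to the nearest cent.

A$312,042.93

PV = PMT · [1 − (1+i)^(−n)] / i × (1+i) = 25500 · 12.236978 = 312,042.9280
(Beginning-of-period payments → annuity-due factor ×(1+i).)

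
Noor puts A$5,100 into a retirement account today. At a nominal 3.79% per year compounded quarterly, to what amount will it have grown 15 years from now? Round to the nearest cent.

A$8,980.58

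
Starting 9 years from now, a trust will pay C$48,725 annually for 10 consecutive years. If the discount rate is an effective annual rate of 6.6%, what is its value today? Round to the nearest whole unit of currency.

C$209,085

Value one period before first payment (t=8): 48725 × [1 − (1+0.066)^(−10)] / 0.066 = 48725 × 7.155308 = 348,642.3993
PV₀ = 348,642.3993 / (1+0.066)^8 = 348,642.3993 / 1.667468 = 209,084.8493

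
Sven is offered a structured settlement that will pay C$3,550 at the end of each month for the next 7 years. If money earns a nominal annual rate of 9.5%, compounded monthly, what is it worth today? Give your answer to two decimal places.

Periodic rate i = 0.095/12 = 0.00791667; n = 7 × 12 = 84 periods.
Annuity factor a(84|0.00791667) = 61.184601; PV = 3550 × 61.184601 = 217,205.3340

C$217,205.33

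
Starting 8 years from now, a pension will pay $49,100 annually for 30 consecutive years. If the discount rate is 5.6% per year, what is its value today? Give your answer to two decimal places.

Value one period before first payment (t=7): 49100 × [1 − (1+0.056)^(−30)] / 0.056 = 49100 × 14.374616 = 705,793.6642
Discount back 7 years: 705,793.6642 × (1+0.056)^(−7) = 705,793.6642 × 0.682893 = 481,981.4547

$481,981.45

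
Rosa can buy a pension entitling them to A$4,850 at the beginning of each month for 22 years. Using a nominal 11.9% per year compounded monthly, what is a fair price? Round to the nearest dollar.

A$457,427

Periodic rate i = 0.119/12 = 0.00991667; n = 22 × 12 = 264 periods.
PV = 4850 × [1 − (1+0.00991667)^(−264)] / 0.00991667 × (1+i) = 4850 × 94.314801 = 457,426.7825
Payments are at the start of each period, so multiply by (1+i).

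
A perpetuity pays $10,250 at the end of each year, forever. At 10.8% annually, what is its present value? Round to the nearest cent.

PV = C/r = 10250/0.108 = 94,907.4074

$94,907.41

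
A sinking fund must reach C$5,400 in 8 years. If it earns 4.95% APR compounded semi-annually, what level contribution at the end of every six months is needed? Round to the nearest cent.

C$279.18

i = 0.0495/2 = 0.02475 per half-year; n = 8·2 = 16.
PMT = 5400 / ( [(1+0.02475)^16 − 1] / 0.02475 ) = 5400 / 19.342344 = 279.1802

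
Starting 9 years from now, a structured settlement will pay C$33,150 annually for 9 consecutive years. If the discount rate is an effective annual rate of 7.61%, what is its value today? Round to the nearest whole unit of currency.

C$117,058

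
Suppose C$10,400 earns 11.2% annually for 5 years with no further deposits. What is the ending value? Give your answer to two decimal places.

FV = PV·(1+i)^n = 10,400 × 1.700294 = 17,683.0541

C$17,683.05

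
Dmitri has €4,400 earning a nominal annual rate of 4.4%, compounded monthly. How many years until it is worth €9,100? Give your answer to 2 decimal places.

Periodic rate i = 0.044/12 = 0.00366667.
(1+i)^n = 9100/4400 = 2.06818, so n = ln 2.06818 / ln 1.00367 = 198.5458 months
= 198.5458/12 years

16.55 years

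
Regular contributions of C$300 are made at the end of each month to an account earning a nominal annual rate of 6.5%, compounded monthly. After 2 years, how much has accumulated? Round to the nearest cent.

Periodic rate i = 0.065/12 = 0.00541667; n = 2 × 12 = 24 periods.
FV = PMT · [(1+i)^n − 1] / i = 300 · 25.556111 = 7,666.8332

C$7,666.83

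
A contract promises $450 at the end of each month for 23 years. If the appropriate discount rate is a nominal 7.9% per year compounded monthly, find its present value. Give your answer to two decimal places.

i = 0.079/12 = 0.00658333 per month; n = 23·12 = 276.
PV = PMT · [1 − (1+i)^(−n)] / i = 450 · 127.065846 = 57,179.6307

$57,179.63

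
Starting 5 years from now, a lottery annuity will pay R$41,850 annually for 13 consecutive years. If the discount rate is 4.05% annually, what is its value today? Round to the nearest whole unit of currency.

R$355,432

Value one period before first payment (t=4): 41850 × [1 − (1+0.0405)^(−13)] / 0.0405 = 41850 × 9.954738 = 416,605.7966
Discount back 4 years: 416,605.7966 × (1+0.0405)^(−4) = 416,605.7966 × 0.853162 = 355,432.3641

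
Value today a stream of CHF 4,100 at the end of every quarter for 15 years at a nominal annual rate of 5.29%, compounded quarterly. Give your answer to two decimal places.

With 4 periods per year: i = 0.013225, n = 60.
PV = 4100 × [1 − (1+0.013225)^(−60)] / 0.013225 = 4100 × 41.238749 = 169,078.8728

CHF 169,078.87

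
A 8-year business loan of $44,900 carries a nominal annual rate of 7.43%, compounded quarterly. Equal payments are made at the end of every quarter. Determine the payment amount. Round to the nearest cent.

With 4 periods per year: i = 0.018575, n = 32.
PMT = 44900 / ( [1 − (1+0.018575)^(−32)] / 0.018575 ) = 44900 / 23.961705 = 1,873.8233

$1,873.82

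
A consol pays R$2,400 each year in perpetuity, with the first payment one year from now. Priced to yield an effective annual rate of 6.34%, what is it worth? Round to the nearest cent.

PV = C/r = 2400/0.0634 = 37,854.8896

R$37,854.89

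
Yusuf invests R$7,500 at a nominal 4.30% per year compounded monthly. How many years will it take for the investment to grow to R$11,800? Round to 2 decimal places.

Periodic rate i = 0.043/12 = 0.00358333.
(1+i)^n = 11800/7500 = 1.57333, so n = ln 1.57333 / ln 1.00358 = 126.6999 months
= 126.6999/12 years

10.56 years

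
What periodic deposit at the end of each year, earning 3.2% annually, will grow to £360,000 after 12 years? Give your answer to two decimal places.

£25,079.48

PMT = 360000 / ( [(1+0.032)^12 − 1] / 0.032 ) = 360000 / 14.354363 = 25,079.4837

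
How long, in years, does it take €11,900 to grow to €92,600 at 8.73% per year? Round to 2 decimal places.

24.51 years

n = ln(92600/11900) / ln(1+0.0873) = ln(7.78151) / 0.083698 = 24.5139 years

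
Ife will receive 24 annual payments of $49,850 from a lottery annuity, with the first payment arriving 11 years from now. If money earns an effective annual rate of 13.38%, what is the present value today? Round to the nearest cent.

PV at t=10 (ordinary 24-year annuity): 49850 × a(24|0.1338) = 49850 × 7.106839 = 354,275.9269
Discount back 10 years: 354,275.9269 × (1+0.1338)^(−10) = 354,275.9269 × 0.284863 = 100,919.9708

$100,919.97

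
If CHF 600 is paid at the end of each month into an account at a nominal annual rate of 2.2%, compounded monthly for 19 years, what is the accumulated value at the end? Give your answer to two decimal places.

CHF 169,638.38

Periodic rate i = 0.022/12 = 0.00183333; n = 19 × 12 = 228 periods.
Accumulation factor s(228|0.00183333) = 282.730634; FV = 600 × 282.730634 = 169,638.3806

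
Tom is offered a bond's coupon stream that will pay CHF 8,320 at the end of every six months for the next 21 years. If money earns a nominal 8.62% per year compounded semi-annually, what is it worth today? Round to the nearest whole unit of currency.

With 2 periods per year: i = 0.0431, n = 42.
PV = PMT · [1 − (1+i)^(−n)] / i = 8320 · 19.258799 = 160,233.2114

CHF 160,233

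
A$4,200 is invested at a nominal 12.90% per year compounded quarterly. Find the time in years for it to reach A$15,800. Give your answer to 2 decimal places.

10.44 years

Periodic rate i = 0.129/4 = 0.03225.
(1+i)^n = 15800/4200 = 3.76190, so n = ln 3.76190 / ln 1.03225 = 41.7419 quarters
= 41.7419/4 years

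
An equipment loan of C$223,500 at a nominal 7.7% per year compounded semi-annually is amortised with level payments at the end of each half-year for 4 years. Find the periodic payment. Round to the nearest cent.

i = 0.077/2 = 0.0385 per half-year; n = 4·2 = 8.
Annuity-PV factor = 6.774643; PMT = 223500 / 6.774643 = 32,990.6665

C$32,990.67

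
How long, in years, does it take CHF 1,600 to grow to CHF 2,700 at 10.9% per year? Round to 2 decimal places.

(1+i)^n = 2700/1600 = 1.68750, so n = ln 1.68750 / ln 1.109 = 5.0576 years

5.06 years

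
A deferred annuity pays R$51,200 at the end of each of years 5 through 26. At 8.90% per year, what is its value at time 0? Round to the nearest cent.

PV at t=4 (ordinary 22-year annuity): 51200 × a(22|0.089) = 51200 × 9.514100 = 487,121.9102
Discount back 4 years: 487,121.9102 × (1+0.089)^(−4) = 487,121.9102 × 0.711031 = 346,358.7352

R$346,358.74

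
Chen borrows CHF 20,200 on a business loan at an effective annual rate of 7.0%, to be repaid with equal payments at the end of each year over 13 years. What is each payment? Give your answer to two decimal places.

PMT = 20200 / ( [1 − (1+0.07)^(−13)] / 0.07 ) = 20200 / 8.357651 = 2,416.9471

CHF 2,416.95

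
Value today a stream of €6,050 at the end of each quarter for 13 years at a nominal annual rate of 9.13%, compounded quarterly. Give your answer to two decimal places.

€183,086.42

Periodic rate i = 0.0913/4 = 0.022825; n = 13 × 4 = 52 periods.
Annuity factor a(52|0.022825) = 30.262218; PV = 6050 × 30.262218 = 183,086.4176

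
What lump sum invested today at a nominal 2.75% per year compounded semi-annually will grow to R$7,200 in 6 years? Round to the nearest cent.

R$6,111.70

Periodic rate i = 0.0275/2 = 0.01375; n = 6 × 2 = 12 periods.
Discount factor = (1+0.01375)^(−12) = 0.848847; PV = 7,200 × 0.848847 = 6,111.7009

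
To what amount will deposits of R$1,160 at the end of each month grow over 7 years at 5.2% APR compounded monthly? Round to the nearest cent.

Periodic rate i = 0.052/12 = 0.00433333; n = 7 × 12 = 84 periods.
FV = PMT · [(1+i)^n − 1] / i = 1160 · 101.063764 = 117,233.9662

R$117,233.97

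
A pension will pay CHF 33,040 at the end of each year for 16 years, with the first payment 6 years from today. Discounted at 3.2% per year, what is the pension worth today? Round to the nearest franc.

CHF 349,183

PV at t=5 (ordinary 16-year annuity): 33040 × a(16|0.032) = 33040 × 12.371179 = 408,743.7595
Discount back 5 years: 408,743.7595 × (1+0.032)^(−5) = 408,743.7595 × 0.854283 = 349,182.6436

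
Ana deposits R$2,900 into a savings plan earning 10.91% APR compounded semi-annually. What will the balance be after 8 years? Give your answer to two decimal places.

R$6,783.80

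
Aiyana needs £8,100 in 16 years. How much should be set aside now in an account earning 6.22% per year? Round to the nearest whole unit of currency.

£3,084

PV = FV·(1+i)^(−n) = 8,100 × 0.380802 = 3,084.4964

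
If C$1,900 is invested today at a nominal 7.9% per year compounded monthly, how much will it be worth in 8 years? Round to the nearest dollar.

With 12 periods per year: i = 0.00658333, n = 96.
FV = PV·(1+i)^n = 1,900 × 1.877477 = 3,567.2059

C$3,567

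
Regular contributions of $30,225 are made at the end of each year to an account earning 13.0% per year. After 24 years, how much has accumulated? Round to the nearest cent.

FV = 30225 × [(1+0.13)^24 − 1] / 0.13 = 30225 × 136.831465 = 4,135,731.0427

$4,135,731.04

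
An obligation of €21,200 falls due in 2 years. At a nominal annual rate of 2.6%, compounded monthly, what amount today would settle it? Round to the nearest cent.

i = 0.026/12 = 0.00216667 per month; n = 2·12 = 24.
Discount factor = (1+0.00216667)^(−24) = 0.949382; PV = 21,200 × 0.949382 = 20,126.9041

€20,126.90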